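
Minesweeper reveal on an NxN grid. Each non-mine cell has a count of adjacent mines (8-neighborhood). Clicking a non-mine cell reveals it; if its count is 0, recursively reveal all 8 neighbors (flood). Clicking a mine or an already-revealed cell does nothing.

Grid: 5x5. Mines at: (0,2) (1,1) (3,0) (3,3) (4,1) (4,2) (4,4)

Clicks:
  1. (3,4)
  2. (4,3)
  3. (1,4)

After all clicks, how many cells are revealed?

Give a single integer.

Answer: 8

Derivation:
Click 1 (3,4) count=2: revealed 1 new [(3,4)] -> total=1
Click 2 (4,3) count=3: revealed 1 new [(4,3)] -> total=2
Click 3 (1,4) count=0: revealed 6 new [(0,3) (0,4) (1,3) (1,4) (2,3) (2,4)] -> total=8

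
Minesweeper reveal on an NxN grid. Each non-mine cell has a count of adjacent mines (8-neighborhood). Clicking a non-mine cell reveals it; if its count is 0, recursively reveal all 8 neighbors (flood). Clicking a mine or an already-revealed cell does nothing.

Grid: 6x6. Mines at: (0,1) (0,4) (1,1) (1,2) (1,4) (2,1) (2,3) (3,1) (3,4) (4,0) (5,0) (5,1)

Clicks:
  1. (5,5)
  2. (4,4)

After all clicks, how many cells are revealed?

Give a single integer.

Click 1 (5,5) count=0: revealed 8 new [(4,2) (4,3) (4,4) (4,5) (5,2) (5,3) (5,4) (5,5)] -> total=8
Click 2 (4,4) count=1: revealed 0 new [(none)] -> total=8

Answer: 8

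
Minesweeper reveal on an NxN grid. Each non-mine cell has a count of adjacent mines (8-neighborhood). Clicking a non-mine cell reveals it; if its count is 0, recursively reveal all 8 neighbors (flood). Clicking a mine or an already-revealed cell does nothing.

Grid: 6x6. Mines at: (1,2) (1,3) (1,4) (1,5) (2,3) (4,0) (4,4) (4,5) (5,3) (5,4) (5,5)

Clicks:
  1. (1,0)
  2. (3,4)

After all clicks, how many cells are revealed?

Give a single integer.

Click 1 (1,0) count=0: revealed 8 new [(0,0) (0,1) (1,0) (1,1) (2,0) (2,1) (3,0) (3,1)] -> total=8
Click 2 (3,4) count=3: revealed 1 new [(3,4)] -> total=9

Answer: 9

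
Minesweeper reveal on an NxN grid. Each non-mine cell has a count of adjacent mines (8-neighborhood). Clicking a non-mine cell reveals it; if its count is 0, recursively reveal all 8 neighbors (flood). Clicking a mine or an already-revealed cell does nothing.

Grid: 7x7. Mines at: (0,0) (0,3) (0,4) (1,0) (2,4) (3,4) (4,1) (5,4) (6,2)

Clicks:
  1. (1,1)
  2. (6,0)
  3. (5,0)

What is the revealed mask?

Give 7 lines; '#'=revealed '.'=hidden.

Click 1 (1,1) count=2: revealed 1 new [(1,1)] -> total=1
Click 2 (6,0) count=0: revealed 4 new [(5,0) (5,1) (6,0) (6,1)] -> total=5
Click 3 (5,0) count=1: revealed 0 new [(none)] -> total=5

Answer: .......
.#.....
.......
.......
.......
##.....
##.....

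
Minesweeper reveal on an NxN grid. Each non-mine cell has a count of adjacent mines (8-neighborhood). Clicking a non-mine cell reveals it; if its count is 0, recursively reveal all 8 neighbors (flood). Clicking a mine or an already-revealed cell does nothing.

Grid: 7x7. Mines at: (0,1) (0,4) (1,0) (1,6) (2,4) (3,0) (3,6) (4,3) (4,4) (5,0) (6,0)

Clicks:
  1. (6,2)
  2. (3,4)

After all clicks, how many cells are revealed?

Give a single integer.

Click 1 (6,2) count=0: revealed 14 new [(4,5) (4,6) (5,1) (5,2) (5,3) (5,4) (5,5) (5,6) (6,1) (6,2) (6,3) (6,4) (6,5) (6,6)] -> total=14
Click 2 (3,4) count=3: revealed 1 new [(3,4)] -> total=15

Answer: 15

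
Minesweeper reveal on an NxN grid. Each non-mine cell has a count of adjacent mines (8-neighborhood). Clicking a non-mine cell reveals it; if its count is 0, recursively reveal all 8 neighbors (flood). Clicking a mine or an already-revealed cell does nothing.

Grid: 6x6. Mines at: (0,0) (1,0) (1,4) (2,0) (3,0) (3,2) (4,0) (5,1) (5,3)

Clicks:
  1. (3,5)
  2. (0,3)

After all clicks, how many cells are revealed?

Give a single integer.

Answer: 12

Derivation:
Click 1 (3,5) count=0: revealed 11 new [(2,3) (2,4) (2,5) (3,3) (3,4) (3,5) (4,3) (4,4) (4,5) (5,4) (5,5)] -> total=11
Click 2 (0,3) count=1: revealed 1 new [(0,3)] -> total=12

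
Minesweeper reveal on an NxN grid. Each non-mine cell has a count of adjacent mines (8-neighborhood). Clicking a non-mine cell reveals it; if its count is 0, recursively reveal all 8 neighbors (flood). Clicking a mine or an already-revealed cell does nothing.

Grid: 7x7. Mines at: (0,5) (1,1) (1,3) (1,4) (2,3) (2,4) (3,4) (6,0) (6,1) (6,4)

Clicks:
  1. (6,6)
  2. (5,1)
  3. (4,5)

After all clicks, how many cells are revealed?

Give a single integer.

Click 1 (6,6) count=0: revealed 12 new [(1,5) (1,6) (2,5) (2,6) (3,5) (3,6) (4,5) (4,6) (5,5) (5,6) (6,5) (6,6)] -> total=12
Click 2 (5,1) count=2: revealed 1 new [(5,1)] -> total=13
Click 3 (4,5) count=1: revealed 0 new [(none)] -> total=13

Answer: 13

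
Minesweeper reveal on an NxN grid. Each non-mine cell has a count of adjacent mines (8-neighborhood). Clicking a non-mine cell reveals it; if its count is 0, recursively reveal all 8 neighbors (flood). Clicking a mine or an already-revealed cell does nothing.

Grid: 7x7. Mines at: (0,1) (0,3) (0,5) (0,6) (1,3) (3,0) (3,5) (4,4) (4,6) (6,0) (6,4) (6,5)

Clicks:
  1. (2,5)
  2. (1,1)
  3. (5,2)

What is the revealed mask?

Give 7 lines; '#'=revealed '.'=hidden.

Click 1 (2,5) count=1: revealed 1 new [(2,5)] -> total=1
Click 2 (1,1) count=1: revealed 1 new [(1,1)] -> total=2
Click 3 (5,2) count=0: revealed 15 new [(2,1) (2,2) (2,3) (3,1) (3,2) (3,3) (4,1) (4,2) (4,3) (5,1) (5,2) (5,3) (6,1) (6,2) (6,3)] -> total=17

Answer: .......
.#.....
.###.#.
.###...
.###...
.###...
.###...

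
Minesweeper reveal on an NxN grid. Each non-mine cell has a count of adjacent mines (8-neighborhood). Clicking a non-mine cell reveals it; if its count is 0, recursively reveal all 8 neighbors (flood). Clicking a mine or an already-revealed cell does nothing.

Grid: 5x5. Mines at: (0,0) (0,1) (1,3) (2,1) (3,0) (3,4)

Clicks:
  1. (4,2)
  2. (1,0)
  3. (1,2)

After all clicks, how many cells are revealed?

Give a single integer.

Click 1 (4,2) count=0: revealed 6 new [(3,1) (3,2) (3,3) (4,1) (4,2) (4,3)] -> total=6
Click 2 (1,0) count=3: revealed 1 new [(1,0)] -> total=7
Click 3 (1,2) count=3: revealed 1 new [(1,2)] -> total=8

Answer: 8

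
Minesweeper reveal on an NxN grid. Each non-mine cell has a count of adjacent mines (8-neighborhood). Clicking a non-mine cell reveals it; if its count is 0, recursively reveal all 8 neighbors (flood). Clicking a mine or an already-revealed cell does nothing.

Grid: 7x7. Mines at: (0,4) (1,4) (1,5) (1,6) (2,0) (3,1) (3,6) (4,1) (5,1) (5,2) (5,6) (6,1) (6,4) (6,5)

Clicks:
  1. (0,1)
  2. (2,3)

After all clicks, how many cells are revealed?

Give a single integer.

Click 1 (0,1) count=0: revealed 11 new [(0,0) (0,1) (0,2) (0,3) (1,0) (1,1) (1,2) (1,3) (2,1) (2,2) (2,3)] -> total=11
Click 2 (2,3) count=1: revealed 0 new [(none)] -> total=11

Answer: 11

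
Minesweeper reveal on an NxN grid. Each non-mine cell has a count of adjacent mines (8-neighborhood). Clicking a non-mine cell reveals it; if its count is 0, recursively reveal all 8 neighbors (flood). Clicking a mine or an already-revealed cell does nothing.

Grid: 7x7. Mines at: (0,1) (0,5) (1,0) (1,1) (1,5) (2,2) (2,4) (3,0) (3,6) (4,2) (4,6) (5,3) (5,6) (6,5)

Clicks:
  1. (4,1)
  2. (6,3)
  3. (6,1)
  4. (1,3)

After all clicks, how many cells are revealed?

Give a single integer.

Answer: 10

Derivation:
Click 1 (4,1) count=2: revealed 1 new [(4,1)] -> total=1
Click 2 (6,3) count=1: revealed 1 new [(6,3)] -> total=2
Click 3 (6,1) count=0: revealed 7 new [(4,0) (5,0) (5,1) (5,2) (6,0) (6,1) (6,2)] -> total=9
Click 4 (1,3) count=2: revealed 1 new [(1,3)] -> total=10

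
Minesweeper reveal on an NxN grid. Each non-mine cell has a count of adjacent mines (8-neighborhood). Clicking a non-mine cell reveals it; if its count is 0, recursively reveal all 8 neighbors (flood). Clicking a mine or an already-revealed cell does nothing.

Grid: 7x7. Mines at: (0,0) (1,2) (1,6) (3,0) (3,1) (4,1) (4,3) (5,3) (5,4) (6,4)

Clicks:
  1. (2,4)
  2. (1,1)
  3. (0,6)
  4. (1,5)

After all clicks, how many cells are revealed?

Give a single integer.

Answer: 23

Derivation:
Click 1 (2,4) count=0: revealed 21 new [(0,3) (0,4) (0,5) (1,3) (1,4) (1,5) (2,3) (2,4) (2,5) (2,6) (3,3) (3,4) (3,5) (3,6) (4,4) (4,5) (4,6) (5,5) (5,6) (6,5) (6,6)] -> total=21
Click 2 (1,1) count=2: revealed 1 new [(1,1)] -> total=22
Click 3 (0,6) count=1: revealed 1 new [(0,6)] -> total=23
Click 4 (1,5) count=1: revealed 0 new [(none)] -> total=23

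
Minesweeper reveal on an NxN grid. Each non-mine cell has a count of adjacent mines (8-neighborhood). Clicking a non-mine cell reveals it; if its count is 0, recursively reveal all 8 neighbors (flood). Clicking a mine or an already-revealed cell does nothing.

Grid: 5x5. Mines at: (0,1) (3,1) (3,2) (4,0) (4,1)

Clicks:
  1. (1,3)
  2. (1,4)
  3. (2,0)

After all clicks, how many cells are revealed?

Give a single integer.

Answer: 14

Derivation:
Click 1 (1,3) count=0: revealed 13 new [(0,2) (0,3) (0,4) (1,2) (1,3) (1,4) (2,2) (2,3) (2,4) (3,3) (3,4) (4,3) (4,4)] -> total=13
Click 2 (1,4) count=0: revealed 0 new [(none)] -> total=13
Click 3 (2,0) count=1: revealed 1 new [(2,0)] -> total=14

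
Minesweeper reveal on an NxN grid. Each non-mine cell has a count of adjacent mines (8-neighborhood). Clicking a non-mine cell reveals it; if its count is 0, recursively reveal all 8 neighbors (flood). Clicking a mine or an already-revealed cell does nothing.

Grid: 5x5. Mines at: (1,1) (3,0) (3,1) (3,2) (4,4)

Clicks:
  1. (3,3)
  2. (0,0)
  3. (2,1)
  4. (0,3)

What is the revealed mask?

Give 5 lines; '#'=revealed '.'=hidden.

Click 1 (3,3) count=2: revealed 1 new [(3,3)] -> total=1
Click 2 (0,0) count=1: revealed 1 new [(0,0)] -> total=2
Click 3 (2,1) count=4: revealed 1 new [(2,1)] -> total=3
Click 4 (0,3) count=0: revealed 10 new [(0,2) (0,3) (0,4) (1,2) (1,3) (1,4) (2,2) (2,3) (2,4) (3,4)] -> total=13

Answer: #.###
..###
.####
...##
.....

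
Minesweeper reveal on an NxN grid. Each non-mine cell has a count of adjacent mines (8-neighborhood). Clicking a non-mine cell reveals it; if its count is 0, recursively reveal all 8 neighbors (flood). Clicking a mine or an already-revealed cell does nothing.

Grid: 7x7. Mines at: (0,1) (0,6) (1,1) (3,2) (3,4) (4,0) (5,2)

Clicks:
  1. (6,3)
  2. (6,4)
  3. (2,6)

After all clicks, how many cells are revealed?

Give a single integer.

Answer: 18

Derivation:
Click 1 (6,3) count=1: revealed 1 new [(6,3)] -> total=1
Click 2 (6,4) count=0: revealed 17 new [(1,5) (1,6) (2,5) (2,6) (3,5) (3,6) (4,3) (4,4) (4,5) (4,6) (5,3) (5,4) (5,5) (5,6) (6,4) (6,5) (6,6)] -> total=18
Click 3 (2,6) count=0: revealed 0 new [(none)] -> total=18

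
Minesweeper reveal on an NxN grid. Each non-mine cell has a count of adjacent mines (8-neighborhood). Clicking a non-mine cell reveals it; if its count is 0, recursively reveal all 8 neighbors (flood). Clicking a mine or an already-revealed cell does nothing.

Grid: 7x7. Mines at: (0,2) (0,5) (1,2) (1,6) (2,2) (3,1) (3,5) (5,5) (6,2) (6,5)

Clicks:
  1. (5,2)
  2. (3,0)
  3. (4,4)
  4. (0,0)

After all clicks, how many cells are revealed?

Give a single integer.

Answer: 9

Derivation:
Click 1 (5,2) count=1: revealed 1 new [(5,2)] -> total=1
Click 2 (3,0) count=1: revealed 1 new [(3,0)] -> total=2
Click 3 (4,4) count=2: revealed 1 new [(4,4)] -> total=3
Click 4 (0,0) count=0: revealed 6 new [(0,0) (0,1) (1,0) (1,1) (2,0) (2,1)] -> total=9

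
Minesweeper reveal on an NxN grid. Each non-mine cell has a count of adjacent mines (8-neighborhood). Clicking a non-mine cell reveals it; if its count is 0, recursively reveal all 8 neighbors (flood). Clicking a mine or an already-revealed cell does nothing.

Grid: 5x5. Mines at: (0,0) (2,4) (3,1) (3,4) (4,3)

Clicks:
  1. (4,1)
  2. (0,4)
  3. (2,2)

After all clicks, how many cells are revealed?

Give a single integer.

Answer: 12

Derivation:
Click 1 (4,1) count=1: revealed 1 new [(4,1)] -> total=1
Click 2 (0,4) count=0: revealed 11 new [(0,1) (0,2) (0,3) (0,4) (1,1) (1,2) (1,3) (1,4) (2,1) (2,2) (2,3)] -> total=12
Click 3 (2,2) count=1: revealed 0 new [(none)] -> total=12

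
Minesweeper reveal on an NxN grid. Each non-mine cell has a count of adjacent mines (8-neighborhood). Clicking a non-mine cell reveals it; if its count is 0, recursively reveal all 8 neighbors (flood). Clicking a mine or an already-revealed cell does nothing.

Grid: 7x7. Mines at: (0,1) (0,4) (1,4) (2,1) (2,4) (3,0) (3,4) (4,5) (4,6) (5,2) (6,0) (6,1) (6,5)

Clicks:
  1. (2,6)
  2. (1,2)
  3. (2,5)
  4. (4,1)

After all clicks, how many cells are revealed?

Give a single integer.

Answer: 10

Derivation:
Click 1 (2,6) count=0: revealed 8 new [(0,5) (0,6) (1,5) (1,6) (2,5) (2,6) (3,5) (3,6)] -> total=8
Click 2 (1,2) count=2: revealed 1 new [(1,2)] -> total=9
Click 3 (2,5) count=3: revealed 0 new [(none)] -> total=9
Click 4 (4,1) count=2: revealed 1 new [(4,1)] -> total=10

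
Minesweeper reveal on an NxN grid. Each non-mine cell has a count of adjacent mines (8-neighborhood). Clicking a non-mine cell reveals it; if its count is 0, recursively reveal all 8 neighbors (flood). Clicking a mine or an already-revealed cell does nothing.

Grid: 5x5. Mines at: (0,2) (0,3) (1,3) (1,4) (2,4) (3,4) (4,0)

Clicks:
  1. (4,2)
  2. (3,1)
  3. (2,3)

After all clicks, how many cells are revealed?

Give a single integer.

Answer: 16

Derivation:
Click 1 (4,2) count=0: revealed 16 new [(0,0) (0,1) (1,0) (1,1) (1,2) (2,0) (2,1) (2,2) (2,3) (3,0) (3,1) (3,2) (3,3) (4,1) (4,2) (4,3)] -> total=16
Click 2 (3,1) count=1: revealed 0 new [(none)] -> total=16
Click 3 (2,3) count=4: revealed 0 new [(none)] -> total=16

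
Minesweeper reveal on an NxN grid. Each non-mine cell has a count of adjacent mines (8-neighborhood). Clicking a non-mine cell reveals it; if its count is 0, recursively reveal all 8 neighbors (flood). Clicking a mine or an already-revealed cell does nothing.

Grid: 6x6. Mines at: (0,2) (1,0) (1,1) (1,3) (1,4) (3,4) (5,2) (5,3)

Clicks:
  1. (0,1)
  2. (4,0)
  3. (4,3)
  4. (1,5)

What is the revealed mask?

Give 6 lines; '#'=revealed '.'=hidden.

Answer: .#....
.....#
####..
####..
####..
##....

Derivation:
Click 1 (0,1) count=3: revealed 1 new [(0,1)] -> total=1
Click 2 (4,0) count=0: revealed 14 new [(2,0) (2,1) (2,2) (2,3) (3,0) (3,1) (3,2) (3,3) (4,0) (4,1) (4,2) (4,3) (5,0) (5,1)] -> total=15
Click 3 (4,3) count=3: revealed 0 new [(none)] -> total=15
Click 4 (1,5) count=1: revealed 1 new [(1,5)] -> total=16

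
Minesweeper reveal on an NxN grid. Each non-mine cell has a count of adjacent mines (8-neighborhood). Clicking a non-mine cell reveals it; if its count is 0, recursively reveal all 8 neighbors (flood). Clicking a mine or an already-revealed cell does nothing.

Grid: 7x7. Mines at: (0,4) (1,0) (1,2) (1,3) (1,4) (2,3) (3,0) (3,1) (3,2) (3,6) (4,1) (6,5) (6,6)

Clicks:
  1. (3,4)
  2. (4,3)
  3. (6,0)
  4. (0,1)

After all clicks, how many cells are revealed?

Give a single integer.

Click 1 (3,4) count=1: revealed 1 new [(3,4)] -> total=1
Click 2 (4,3) count=1: revealed 1 new [(4,3)] -> total=2
Click 3 (6,0) count=0: revealed 16 new [(3,3) (3,5) (4,2) (4,4) (4,5) (5,0) (5,1) (5,2) (5,3) (5,4) (5,5) (6,0) (6,1) (6,2) (6,3) (6,4)] -> total=18
Click 4 (0,1) count=2: revealed 1 new [(0,1)] -> total=19

Answer: 19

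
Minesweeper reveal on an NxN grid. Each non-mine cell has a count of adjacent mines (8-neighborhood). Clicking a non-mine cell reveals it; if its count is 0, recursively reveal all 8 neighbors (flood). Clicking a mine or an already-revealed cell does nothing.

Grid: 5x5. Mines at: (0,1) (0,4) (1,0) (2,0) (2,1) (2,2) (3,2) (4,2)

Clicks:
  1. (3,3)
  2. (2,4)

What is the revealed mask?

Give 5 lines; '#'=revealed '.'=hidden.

Answer: .....
...##
...##
...##
...##

Derivation:
Click 1 (3,3) count=3: revealed 1 new [(3,3)] -> total=1
Click 2 (2,4) count=0: revealed 7 new [(1,3) (1,4) (2,3) (2,4) (3,4) (4,3) (4,4)] -> total=8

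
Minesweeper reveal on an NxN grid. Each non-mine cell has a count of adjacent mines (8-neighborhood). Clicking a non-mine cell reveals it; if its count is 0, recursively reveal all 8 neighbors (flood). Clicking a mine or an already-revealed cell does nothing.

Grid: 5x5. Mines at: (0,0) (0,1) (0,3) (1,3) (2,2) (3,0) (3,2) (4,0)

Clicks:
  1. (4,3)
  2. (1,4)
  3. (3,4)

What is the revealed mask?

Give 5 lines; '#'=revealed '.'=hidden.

Click 1 (4,3) count=1: revealed 1 new [(4,3)] -> total=1
Click 2 (1,4) count=2: revealed 1 new [(1,4)] -> total=2
Click 3 (3,4) count=0: revealed 5 new [(2,3) (2,4) (3,3) (3,4) (4,4)] -> total=7

Answer: .....
....#
...##
...##
...##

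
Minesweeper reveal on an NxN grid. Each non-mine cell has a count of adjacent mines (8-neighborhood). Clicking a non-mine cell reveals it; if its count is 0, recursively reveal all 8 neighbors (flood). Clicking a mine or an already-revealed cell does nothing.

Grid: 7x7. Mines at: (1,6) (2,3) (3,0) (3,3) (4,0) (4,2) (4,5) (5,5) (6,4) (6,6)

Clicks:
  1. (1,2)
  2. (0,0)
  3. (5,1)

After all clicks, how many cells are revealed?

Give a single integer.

Click 1 (1,2) count=1: revealed 1 new [(1,2)] -> total=1
Click 2 (0,0) count=0: revealed 14 new [(0,0) (0,1) (0,2) (0,3) (0,4) (0,5) (1,0) (1,1) (1,3) (1,4) (1,5) (2,0) (2,1) (2,2)] -> total=15
Click 3 (5,1) count=2: revealed 1 new [(5,1)] -> total=16

Answer: 16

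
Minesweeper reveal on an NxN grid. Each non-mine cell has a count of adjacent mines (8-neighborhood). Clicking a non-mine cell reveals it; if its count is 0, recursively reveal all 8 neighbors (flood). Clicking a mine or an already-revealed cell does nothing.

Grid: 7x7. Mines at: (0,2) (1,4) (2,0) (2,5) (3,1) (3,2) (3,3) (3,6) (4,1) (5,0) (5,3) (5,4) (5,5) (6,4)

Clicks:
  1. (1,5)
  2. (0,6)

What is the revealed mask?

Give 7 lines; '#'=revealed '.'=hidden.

Answer: .....##
.....##
.......
.......
.......
.......
.......

Derivation:
Click 1 (1,5) count=2: revealed 1 new [(1,5)] -> total=1
Click 2 (0,6) count=0: revealed 3 new [(0,5) (0,6) (1,6)] -> total=4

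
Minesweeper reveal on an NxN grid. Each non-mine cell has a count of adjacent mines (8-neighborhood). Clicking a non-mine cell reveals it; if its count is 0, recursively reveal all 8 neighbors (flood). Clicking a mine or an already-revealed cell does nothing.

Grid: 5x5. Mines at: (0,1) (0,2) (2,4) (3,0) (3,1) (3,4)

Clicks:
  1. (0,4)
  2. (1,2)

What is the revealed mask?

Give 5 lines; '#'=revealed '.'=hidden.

Answer: ...##
..###
.....
.....
.....

Derivation:
Click 1 (0,4) count=0: revealed 4 new [(0,3) (0,4) (1,3) (1,4)] -> total=4
Click 2 (1,2) count=2: revealed 1 new [(1,2)] -> total=5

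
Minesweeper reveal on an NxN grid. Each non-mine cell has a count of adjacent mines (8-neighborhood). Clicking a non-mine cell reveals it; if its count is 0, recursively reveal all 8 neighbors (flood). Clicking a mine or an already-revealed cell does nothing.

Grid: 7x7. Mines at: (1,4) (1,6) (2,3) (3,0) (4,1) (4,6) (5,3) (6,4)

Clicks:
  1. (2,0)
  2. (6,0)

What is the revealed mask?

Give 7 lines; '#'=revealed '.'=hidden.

Click 1 (2,0) count=1: revealed 1 new [(2,0)] -> total=1
Click 2 (6,0) count=0: revealed 6 new [(5,0) (5,1) (5,2) (6,0) (6,1) (6,2)] -> total=7

Answer: .......
.......
#......
.......
.......
###....
###....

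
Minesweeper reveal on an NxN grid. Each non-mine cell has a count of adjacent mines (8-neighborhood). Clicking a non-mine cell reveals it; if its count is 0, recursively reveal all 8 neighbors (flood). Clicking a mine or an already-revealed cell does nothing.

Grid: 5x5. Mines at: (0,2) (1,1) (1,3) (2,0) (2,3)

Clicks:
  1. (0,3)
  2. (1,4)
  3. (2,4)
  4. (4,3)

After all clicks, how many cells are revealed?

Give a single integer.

Answer: 13

Derivation:
Click 1 (0,3) count=2: revealed 1 new [(0,3)] -> total=1
Click 2 (1,4) count=2: revealed 1 new [(1,4)] -> total=2
Click 3 (2,4) count=2: revealed 1 new [(2,4)] -> total=3
Click 4 (4,3) count=0: revealed 10 new [(3,0) (3,1) (3,2) (3,3) (3,4) (4,0) (4,1) (4,2) (4,3) (4,4)] -> total=13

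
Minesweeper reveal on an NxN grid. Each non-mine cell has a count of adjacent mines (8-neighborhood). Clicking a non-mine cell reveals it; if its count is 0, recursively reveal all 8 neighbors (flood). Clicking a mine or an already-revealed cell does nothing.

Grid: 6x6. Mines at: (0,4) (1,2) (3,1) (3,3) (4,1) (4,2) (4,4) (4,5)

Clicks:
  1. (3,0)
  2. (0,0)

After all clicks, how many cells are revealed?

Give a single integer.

Click 1 (3,0) count=2: revealed 1 new [(3,0)] -> total=1
Click 2 (0,0) count=0: revealed 6 new [(0,0) (0,1) (1,0) (1,1) (2,0) (2,1)] -> total=7

Answer: 7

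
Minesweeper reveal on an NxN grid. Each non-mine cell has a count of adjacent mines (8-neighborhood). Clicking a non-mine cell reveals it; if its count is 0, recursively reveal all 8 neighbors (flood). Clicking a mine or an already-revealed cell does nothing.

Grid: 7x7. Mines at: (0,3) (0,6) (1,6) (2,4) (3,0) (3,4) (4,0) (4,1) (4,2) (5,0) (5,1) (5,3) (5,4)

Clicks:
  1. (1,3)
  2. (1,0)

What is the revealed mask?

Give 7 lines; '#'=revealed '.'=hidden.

Click 1 (1,3) count=2: revealed 1 new [(1,3)] -> total=1
Click 2 (1,0) count=0: revealed 13 new [(0,0) (0,1) (0,2) (1,0) (1,1) (1,2) (2,0) (2,1) (2,2) (2,3) (3,1) (3,2) (3,3)] -> total=14

Answer: ###....
####...
####...
.###...
.......
.......
.......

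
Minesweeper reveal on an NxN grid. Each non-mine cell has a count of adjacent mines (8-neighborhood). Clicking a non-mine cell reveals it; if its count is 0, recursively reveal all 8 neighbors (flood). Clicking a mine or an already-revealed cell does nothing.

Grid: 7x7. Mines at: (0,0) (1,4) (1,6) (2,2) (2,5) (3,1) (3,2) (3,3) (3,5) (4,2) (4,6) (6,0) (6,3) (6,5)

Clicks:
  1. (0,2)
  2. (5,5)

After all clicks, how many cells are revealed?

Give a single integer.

Answer: 7

Derivation:
Click 1 (0,2) count=0: revealed 6 new [(0,1) (0,2) (0,3) (1,1) (1,2) (1,3)] -> total=6
Click 2 (5,5) count=2: revealed 1 new [(5,5)] -> total=7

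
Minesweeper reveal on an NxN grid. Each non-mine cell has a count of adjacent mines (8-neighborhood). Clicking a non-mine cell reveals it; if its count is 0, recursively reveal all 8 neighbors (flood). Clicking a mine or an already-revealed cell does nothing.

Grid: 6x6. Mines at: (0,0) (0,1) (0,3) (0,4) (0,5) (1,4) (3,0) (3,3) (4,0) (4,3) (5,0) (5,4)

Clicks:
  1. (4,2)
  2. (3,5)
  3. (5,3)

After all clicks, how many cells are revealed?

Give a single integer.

Click 1 (4,2) count=2: revealed 1 new [(4,2)] -> total=1
Click 2 (3,5) count=0: revealed 6 new [(2,4) (2,5) (3,4) (3,5) (4,4) (4,5)] -> total=7
Click 3 (5,3) count=2: revealed 1 new [(5,3)] -> total=8

Answer: 8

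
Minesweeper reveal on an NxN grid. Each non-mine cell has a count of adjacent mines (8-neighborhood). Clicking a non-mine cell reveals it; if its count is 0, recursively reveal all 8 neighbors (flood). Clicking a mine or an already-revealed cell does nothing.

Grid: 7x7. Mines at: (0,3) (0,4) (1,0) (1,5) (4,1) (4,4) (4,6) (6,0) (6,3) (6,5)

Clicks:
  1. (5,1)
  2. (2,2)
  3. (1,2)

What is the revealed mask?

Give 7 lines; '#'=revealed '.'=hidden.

Answer: .......
.####..
.####..
.####..
.......
.#.....
.......

Derivation:
Click 1 (5,1) count=2: revealed 1 new [(5,1)] -> total=1
Click 2 (2,2) count=0: revealed 12 new [(1,1) (1,2) (1,3) (1,4) (2,1) (2,2) (2,3) (2,4) (3,1) (3,2) (3,3) (3,4)] -> total=13
Click 3 (1,2) count=1: revealed 0 new [(none)] -> total=13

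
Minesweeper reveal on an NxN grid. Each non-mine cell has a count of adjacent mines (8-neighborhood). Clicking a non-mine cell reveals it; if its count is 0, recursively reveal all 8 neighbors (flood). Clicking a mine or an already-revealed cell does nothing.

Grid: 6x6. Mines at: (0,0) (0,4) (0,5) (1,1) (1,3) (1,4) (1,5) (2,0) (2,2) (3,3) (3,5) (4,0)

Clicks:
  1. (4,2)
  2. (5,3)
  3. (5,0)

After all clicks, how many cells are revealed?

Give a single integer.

Answer: 11

Derivation:
Click 1 (4,2) count=1: revealed 1 new [(4,2)] -> total=1
Click 2 (5,3) count=0: revealed 9 new [(4,1) (4,3) (4,4) (4,5) (5,1) (5,2) (5,3) (5,4) (5,5)] -> total=10
Click 3 (5,0) count=1: revealed 1 new [(5,0)] -> total=11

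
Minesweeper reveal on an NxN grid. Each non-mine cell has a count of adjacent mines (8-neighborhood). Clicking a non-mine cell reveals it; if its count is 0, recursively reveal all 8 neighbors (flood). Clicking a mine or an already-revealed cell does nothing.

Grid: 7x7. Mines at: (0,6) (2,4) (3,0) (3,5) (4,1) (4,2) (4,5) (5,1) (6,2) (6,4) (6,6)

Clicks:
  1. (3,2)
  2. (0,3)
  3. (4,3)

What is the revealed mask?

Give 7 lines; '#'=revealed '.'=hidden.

Answer: ######.
######.
####...
.###...
...#...
.......
.......

Derivation:
Click 1 (3,2) count=2: revealed 1 new [(3,2)] -> total=1
Click 2 (0,3) count=0: revealed 18 new [(0,0) (0,1) (0,2) (0,3) (0,4) (0,5) (1,0) (1,1) (1,2) (1,3) (1,4) (1,5) (2,0) (2,1) (2,2) (2,3) (3,1) (3,3)] -> total=19
Click 3 (4,3) count=1: revealed 1 new [(4,3)] -> total=20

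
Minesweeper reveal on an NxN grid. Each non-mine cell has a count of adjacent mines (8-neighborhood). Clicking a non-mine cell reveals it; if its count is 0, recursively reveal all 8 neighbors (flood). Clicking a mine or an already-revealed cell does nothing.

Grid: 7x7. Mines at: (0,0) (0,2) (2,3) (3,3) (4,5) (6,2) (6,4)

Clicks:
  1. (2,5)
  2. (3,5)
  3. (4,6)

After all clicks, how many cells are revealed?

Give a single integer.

Click 1 (2,5) count=0: revealed 14 new [(0,3) (0,4) (0,5) (0,6) (1,3) (1,4) (1,5) (1,6) (2,4) (2,5) (2,6) (3,4) (3,5) (3,6)] -> total=14
Click 2 (3,5) count=1: revealed 0 new [(none)] -> total=14
Click 3 (4,6) count=1: revealed 1 new [(4,6)] -> total=15

Answer: 15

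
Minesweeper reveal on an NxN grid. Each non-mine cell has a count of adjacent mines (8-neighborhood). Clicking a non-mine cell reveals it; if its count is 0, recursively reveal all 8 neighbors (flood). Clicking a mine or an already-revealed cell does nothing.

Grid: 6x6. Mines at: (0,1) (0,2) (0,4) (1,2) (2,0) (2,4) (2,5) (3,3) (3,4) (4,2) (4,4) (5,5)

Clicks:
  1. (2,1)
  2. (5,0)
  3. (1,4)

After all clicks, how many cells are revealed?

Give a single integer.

Answer: 8

Derivation:
Click 1 (2,1) count=2: revealed 1 new [(2,1)] -> total=1
Click 2 (5,0) count=0: revealed 6 new [(3,0) (3,1) (4,0) (4,1) (5,0) (5,1)] -> total=7
Click 3 (1,4) count=3: revealed 1 new [(1,4)] -> total=8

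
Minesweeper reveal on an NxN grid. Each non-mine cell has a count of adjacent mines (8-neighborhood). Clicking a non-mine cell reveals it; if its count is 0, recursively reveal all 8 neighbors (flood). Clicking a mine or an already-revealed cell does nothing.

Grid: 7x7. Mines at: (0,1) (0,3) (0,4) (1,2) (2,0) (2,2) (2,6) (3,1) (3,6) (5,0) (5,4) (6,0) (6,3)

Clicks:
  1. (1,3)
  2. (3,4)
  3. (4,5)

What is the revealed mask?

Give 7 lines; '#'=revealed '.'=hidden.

Click 1 (1,3) count=4: revealed 1 new [(1,3)] -> total=1
Click 2 (3,4) count=0: revealed 11 new [(1,4) (1,5) (2,3) (2,4) (2,5) (3,3) (3,4) (3,5) (4,3) (4,4) (4,5)] -> total=12
Click 3 (4,5) count=2: revealed 0 new [(none)] -> total=12

Answer: .......
...###.
...###.
...###.
...###.
.......
.......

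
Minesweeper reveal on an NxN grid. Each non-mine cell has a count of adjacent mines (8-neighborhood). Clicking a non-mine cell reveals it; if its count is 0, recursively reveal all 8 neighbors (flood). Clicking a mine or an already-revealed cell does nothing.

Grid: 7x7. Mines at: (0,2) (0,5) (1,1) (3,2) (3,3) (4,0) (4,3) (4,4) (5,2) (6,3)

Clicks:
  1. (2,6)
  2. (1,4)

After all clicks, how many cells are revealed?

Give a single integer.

Answer: 17

Derivation:
Click 1 (2,6) count=0: revealed 17 new [(1,4) (1,5) (1,6) (2,4) (2,5) (2,6) (3,4) (3,5) (3,6) (4,5) (4,6) (5,4) (5,5) (5,6) (6,4) (6,5) (6,6)] -> total=17
Click 2 (1,4) count=1: revealed 0 new [(none)] -> total=17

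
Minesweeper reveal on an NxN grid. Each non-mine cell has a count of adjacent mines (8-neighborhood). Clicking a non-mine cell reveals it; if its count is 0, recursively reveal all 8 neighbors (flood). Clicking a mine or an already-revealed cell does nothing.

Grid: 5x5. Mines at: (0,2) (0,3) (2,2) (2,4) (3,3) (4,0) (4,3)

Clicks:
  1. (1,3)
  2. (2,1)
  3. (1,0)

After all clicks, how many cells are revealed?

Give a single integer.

Answer: 9

Derivation:
Click 1 (1,3) count=4: revealed 1 new [(1,3)] -> total=1
Click 2 (2,1) count=1: revealed 1 new [(2,1)] -> total=2
Click 3 (1,0) count=0: revealed 7 new [(0,0) (0,1) (1,0) (1,1) (2,0) (3,0) (3,1)] -> total=9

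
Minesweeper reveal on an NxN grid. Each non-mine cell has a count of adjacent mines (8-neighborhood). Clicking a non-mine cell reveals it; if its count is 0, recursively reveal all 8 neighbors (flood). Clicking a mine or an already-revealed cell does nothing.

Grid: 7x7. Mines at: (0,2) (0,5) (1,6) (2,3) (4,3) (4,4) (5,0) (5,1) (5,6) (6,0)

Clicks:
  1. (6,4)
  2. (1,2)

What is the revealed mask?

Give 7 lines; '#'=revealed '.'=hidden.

Click 1 (6,4) count=0: revealed 8 new [(5,2) (5,3) (5,4) (5,5) (6,2) (6,3) (6,4) (6,5)] -> total=8
Click 2 (1,2) count=2: revealed 1 new [(1,2)] -> total=9

Answer: .......
..#....
.......
.......
.......
..####.
..####.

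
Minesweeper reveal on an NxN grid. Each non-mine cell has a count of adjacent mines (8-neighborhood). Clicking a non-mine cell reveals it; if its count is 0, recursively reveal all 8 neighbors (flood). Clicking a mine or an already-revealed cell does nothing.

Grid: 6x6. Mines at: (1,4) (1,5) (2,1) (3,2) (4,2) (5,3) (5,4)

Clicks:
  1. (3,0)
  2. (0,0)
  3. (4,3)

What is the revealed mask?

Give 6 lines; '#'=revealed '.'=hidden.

Answer: ####..
####..
......
#.....
...#..
......

Derivation:
Click 1 (3,0) count=1: revealed 1 new [(3,0)] -> total=1
Click 2 (0,0) count=0: revealed 8 new [(0,0) (0,1) (0,2) (0,3) (1,0) (1,1) (1,2) (1,3)] -> total=9
Click 3 (4,3) count=4: revealed 1 new [(4,3)] -> total=10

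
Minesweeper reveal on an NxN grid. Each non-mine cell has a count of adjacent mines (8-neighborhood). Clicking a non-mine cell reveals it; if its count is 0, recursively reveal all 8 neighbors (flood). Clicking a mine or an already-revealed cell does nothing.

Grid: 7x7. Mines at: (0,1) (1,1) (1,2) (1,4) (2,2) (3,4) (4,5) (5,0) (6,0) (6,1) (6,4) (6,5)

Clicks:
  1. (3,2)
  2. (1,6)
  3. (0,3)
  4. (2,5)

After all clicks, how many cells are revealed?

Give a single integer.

Click 1 (3,2) count=1: revealed 1 new [(3,2)] -> total=1
Click 2 (1,6) count=0: revealed 8 new [(0,5) (0,6) (1,5) (1,6) (2,5) (2,6) (3,5) (3,6)] -> total=9
Click 3 (0,3) count=2: revealed 1 new [(0,3)] -> total=10
Click 4 (2,5) count=2: revealed 0 new [(none)] -> total=10

Answer: 10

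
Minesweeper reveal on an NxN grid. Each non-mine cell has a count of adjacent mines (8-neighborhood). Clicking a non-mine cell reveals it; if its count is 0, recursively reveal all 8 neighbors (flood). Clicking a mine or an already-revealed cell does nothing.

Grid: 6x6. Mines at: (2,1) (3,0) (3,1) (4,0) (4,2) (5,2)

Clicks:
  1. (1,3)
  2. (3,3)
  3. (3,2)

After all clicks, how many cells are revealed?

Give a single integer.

Click 1 (1,3) count=0: revealed 26 new [(0,0) (0,1) (0,2) (0,3) (0,4) (0,5) (1,0) (1,1) (1,2) (1,3) (1,4) (1,5) (2,2) (2,3) (2,4) (2,5) (3,2) (3,3) (3,4) (3,5) (4,3) (4,4) (4,5) (5,3) (5,4) (5,5)] -> total=26
Click 2 (3,3) count=1: revealed 0 new [(none)] -> total=26
Click 3 (3,2) count=3: revealed 0 new [(none)] -> total=26

Answer: 26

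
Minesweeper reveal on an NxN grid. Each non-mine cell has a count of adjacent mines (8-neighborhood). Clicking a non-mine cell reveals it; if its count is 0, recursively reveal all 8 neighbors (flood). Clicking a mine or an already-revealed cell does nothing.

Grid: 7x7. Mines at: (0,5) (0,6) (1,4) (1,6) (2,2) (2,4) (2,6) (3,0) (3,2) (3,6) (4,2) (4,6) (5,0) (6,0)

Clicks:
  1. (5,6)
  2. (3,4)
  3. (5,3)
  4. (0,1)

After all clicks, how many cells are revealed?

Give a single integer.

Click 1 (5,6) count=1: revealed 1 new [(5,6)] -> total=1
Click 2 (3,4) count=1: revealed 1 new [(3,4)] -> total=2
Click 3 (5,3) count=1: revealed 1 new [(5,3)] -> total=3
Click 4 (0,1) count=0: revealed 10 new [(0,0) (0,1) (0,2) (0,3) (1,0) (1,1) (1,2) (1,3) (2,0) (2,1)] -> total=13

Answer: 13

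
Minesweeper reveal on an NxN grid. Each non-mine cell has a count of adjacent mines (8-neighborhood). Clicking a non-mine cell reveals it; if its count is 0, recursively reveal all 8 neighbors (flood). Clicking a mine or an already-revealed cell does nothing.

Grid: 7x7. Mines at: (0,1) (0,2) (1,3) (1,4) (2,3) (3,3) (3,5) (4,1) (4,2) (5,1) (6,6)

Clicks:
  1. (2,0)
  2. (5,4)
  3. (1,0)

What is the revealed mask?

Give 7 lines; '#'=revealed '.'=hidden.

Answer: .......
###....
###....
###....
...###.
..####.
..####.

Derivation:
Click 1 (2,0) count=0: revealed 9 new [(1,0) (1,1) (1,2) (2,0) (2,1) (2,2) (3,0) (3,1) (3,2)] -> total=9
Click 2 (5,4) count=0: revealed 11 new [(4,3) (4,4) (4,5) (5,2) (5,3) (5,4) (5,5) (6,2) (6,3) (6,4) (6,5)] -> total=20
Click 3 (1,0) count=1: revealed 0 new [(none)] -> total=20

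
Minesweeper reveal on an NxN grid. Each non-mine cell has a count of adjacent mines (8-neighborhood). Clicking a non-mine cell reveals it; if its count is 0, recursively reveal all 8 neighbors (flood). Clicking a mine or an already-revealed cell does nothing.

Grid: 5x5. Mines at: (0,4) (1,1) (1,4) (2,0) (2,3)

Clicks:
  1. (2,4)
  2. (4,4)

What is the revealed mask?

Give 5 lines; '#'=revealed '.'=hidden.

Answer: .....
.....
....#
#####
#####

Derivation:
Click 1 (2,4) count=2: revealed 1 new [(2,4)] -> total=1
Click 2 (4,4) count=0: revealed 10 new [(3,0) (3,1) (3,2) (3,3) (3,4) (4,0) (4,1) (4,2) (4,3) (4,4)] -> total=11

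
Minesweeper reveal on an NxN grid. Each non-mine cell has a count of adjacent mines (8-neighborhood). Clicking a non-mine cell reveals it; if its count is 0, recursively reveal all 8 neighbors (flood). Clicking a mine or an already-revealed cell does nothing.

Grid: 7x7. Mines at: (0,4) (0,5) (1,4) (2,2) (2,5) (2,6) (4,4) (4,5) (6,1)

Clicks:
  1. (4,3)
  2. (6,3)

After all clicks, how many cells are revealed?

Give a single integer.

Answer: 11

Derivation:
Click 1 (4,3) count=1: revealed 1 new [(4,3)] -> total=1
Click 2 (6,3) count=0: revealed 10 new [(5,2) (5,3) (5,4) (5,5) (5,6) (6,2) (6,3) (6,4) (6,5) (6,6)] -> total=11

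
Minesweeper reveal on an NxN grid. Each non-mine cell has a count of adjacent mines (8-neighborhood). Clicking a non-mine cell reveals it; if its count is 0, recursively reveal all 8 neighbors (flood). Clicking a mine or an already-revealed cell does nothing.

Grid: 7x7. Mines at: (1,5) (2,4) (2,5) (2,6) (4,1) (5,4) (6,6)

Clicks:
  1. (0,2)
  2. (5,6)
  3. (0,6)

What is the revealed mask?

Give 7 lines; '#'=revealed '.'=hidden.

Answer: #####.#
#####..
####...
####...
.......
......#
.......

Derivation:
Click 1 (0,2) count=0: revealed 18 new [(0,0) (0,1) (0,2) (0,3) (0,4) (1,0) (1,1) (1,2) (1,3) (1,4) (2,0) (2,1) (2,2) (2,3) (3,0) (3,1) (3,2) (3,3)] -> total=18
Click 2 (5,6) count=1: revealed 1 new [(5,6)] -> total=19
Click 3 (0,6) count=1: revealed 1 new [(0,6)] -> total=20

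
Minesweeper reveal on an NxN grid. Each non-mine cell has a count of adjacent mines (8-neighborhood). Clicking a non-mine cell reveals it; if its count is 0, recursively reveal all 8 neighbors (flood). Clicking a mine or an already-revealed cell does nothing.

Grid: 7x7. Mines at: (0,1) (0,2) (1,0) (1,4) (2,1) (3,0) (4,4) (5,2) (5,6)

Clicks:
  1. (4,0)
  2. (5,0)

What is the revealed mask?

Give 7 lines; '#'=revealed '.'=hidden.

Answer: .......
.......
.......
.......
##.....
##.....
##.....

Derivation:
Click 1 (4,0) count=1: revealed 1 new [(4,0)] -> total=1
Click 2 (5,0) count=0: revealed 5 new [(4,1) (5,0) (5,1) (6,0) (6,1)] -> total=6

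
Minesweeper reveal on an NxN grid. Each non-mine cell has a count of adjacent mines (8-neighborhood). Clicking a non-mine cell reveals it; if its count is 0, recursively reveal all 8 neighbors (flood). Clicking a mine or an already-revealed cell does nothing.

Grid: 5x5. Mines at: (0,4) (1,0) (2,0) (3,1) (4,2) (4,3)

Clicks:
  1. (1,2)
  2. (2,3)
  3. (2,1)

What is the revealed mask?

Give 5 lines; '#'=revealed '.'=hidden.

Answer: .###.
.####
.####
..###
.....

Derivation:
Click 1 (1,2) count=0: revealed 14 new [(0,1) (0,2) (0,3) (1,1) (1,2) (1,3) (1,4) (2,1) (2,2) (2,3) (2,4) (3,2) (3,3) (3,4)] -> total=14
Click 2 (2,3) count=0: revealed 0 new [(none)] -> total=14
Click 3 (2,1) count=3: revealed 0 new [(none)] -> total=14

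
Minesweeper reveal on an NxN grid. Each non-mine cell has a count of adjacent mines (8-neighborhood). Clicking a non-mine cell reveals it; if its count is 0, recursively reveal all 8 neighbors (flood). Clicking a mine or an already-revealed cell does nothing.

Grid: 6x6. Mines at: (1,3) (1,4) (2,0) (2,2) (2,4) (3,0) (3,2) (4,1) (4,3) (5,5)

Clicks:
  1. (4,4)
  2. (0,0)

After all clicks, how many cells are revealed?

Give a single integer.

Click 1 (4,4) count=2: revealed 1 new [(4,4)] -> total=1
Click 2 (0,0) count=0: revealed 6 new [(0,0) (0,1) (0,2) (1,0) (1,1) (1,2)] -> total=7

Answer: 7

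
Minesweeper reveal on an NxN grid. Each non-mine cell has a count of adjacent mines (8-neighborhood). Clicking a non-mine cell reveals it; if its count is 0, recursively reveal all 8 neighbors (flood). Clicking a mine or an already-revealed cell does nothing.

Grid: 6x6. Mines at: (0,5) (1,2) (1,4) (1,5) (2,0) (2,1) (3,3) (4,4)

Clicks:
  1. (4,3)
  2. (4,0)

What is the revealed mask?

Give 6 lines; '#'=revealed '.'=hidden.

Click 1 (4,3) count=2: revealed 1 new [(4,3)] -> total=1
Click 2 (4,0) count=0: revealed 10 new [(3,0) (3,1) (3,2) (4,0) (4,1) (4,2) (5,0) (5,1) (5,2) (5,3)] -> total=11

Answer: ......
......
......
###...
####..
####..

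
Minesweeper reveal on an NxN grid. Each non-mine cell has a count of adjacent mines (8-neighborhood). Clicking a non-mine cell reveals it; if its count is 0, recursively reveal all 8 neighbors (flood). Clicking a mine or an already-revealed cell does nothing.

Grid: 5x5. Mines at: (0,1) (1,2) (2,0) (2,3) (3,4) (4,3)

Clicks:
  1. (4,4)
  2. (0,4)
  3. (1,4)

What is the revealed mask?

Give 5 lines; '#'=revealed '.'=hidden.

Answer: ...##
...##
.....
.....
....#

Derivation:
Click 1 (4,4) count=2: revealed 1 new [(4,4)] -> total=1
Click 2 (0,4) count=0: revealed 4 new [(0,3) (0,4) (1,3) (1,4)] -> total=5
Click 3 (1,4) count=1: revealed 0 new [(none)] -> total=5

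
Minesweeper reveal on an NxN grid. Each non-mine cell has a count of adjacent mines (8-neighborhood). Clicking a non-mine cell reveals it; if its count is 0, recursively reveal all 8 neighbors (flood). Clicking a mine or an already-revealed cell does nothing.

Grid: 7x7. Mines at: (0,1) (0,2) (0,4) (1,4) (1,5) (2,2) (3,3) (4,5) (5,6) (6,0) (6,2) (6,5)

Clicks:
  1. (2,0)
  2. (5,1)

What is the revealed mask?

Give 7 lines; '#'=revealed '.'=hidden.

Click 1 (2,0) count=0: revealed 13 new [(1,0) (1,1) (2,0) (2,1) (3,0) (3,1) (3,2) (4,0) (4,1) (4,2) (5,0) (5,1) (5,2)] -> total=13
Click 2 (5,1) count=2: revealed 0 new [(none)] -> total=13

Answer: .......
##.....
##.....
###....
###....
###....
.......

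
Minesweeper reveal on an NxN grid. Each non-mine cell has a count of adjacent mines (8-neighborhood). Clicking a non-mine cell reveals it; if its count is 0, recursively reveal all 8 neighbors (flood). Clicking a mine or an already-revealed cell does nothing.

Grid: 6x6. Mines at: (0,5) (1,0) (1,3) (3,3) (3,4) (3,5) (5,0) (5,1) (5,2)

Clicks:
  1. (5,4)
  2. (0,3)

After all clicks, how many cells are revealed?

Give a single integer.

Answer: 7

Derivation:
Click 1 (5,4) count=0: revealed 6 new [(4,3) (4,4) (4,5) (5,3) (5,4) (5,5)] -> total=6
Click 2 (0,3) count=1: revealed 1 new [(0,3)] -> total=7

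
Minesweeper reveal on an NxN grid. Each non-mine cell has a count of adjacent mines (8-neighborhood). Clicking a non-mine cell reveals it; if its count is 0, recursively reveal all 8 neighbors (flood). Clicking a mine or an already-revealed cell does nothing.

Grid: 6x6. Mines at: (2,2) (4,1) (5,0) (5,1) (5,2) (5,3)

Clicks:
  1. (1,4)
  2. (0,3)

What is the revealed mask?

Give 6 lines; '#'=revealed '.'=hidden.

Click 1 (1,4) count=0: revealed 27 new [(0,0) (0,1) (0,2) (0,3) (0,4) (0,5) (1,0) (1,1) (1,2) (1,3) (1,4) (1,5) (2,0) (2,1) (2,3) (2,4) (2,5) (3,0) (3,1) (3,3) (3,4) (3,5) (4,3) (4,4) (4,5) (5,4) (5,5)] -> total=27
Click 2 (0,3) count=0: revealed 0 new [(none)] -> total=27

Answer: ######
######
##.###
##.###
...###
....##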